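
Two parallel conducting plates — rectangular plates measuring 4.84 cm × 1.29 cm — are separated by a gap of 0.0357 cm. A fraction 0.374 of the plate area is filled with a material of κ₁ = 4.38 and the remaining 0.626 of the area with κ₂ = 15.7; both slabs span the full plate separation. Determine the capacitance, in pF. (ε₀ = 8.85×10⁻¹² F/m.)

A = 4.84 × 1.29 cm² = 6.24×10⁻⁴ m².
Side-by-side slabs ⇒ two capacitors in parallel, each spanning the full gap.
C₁ = κ₁ε₀A₁/d = 4.38 × 8.85×10⁻¹² × 2.34×10⁻⁴ / 3.57×10⁻⁴ = 2.54×10⁻¹¹ F.
C₂ = κ₂ε₀A₂/d = 15.7 × 8.85×10⁻¹² × 3.91×10⁻⁴ / 3.57×10⁻⁴ = 1.52×10⁻¹⁰ F.
C = C₁ + C₂ = 1.77×10⁻¹⁰ F.

C ≈ 177 pF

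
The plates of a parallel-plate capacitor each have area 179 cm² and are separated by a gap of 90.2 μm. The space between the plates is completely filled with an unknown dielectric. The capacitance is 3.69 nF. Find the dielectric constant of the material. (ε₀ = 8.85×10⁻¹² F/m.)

A = 179 cm² = 1.79×10⁻² m².
κ = Cd/(ε₀A) = 3.69×10⁻⁹ × 9.02×10⁻⁵ / (8.85×10⁻¹² × 1.79×10⁻²) = 2.10.

2.10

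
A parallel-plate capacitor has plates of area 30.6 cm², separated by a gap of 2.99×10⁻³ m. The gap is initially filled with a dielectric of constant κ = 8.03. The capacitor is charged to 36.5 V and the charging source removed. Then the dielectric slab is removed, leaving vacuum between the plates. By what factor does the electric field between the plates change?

Isolated ⇒ Q is held fixed.
V₂ = Q/C₂ = V₁/0.125; E = V/d, so E₂/E₁ = (V₂/V₁)(d₁/d₂) = 8.03.

E₂/E₁ ≈ 8.03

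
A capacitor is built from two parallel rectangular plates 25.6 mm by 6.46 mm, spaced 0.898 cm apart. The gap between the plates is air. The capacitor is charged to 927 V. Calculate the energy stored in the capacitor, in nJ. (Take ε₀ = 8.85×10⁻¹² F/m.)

70.0 nJ

A = 25.6 × 6.46 mm² = 1.65×10⁻⁴ m².
C = ε₀A/d = 8.85×10⁻¹² × 1.65×10⁻⁴ / 8.98×10⁻³ = 1.63×10⁻¹³ F.
U = ½CV² = ½ × 1.63×10⁻¹³ × (927)² = 7.00×10⁻⁸ J.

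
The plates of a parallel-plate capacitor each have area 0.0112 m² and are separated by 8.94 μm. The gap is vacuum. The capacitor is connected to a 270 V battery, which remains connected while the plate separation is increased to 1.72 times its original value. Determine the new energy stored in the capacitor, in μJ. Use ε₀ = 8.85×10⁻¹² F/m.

235 μJ

Initially C₁ = ε₀A/d = 8.85×10⁻¹² × 1.12×10⁻² / 8.94×10⁻⁶ = 1.11×10⁻⁸ F.
U₁ = 4.04×10⁻⁴ J.
Battery connected ⇒ V is held fixed. C₂ = 0.581 C₁ and U = ½CV², so U₂/U₁ = C₂/C₁ = 0.581.
U₂ = 0.581 × 4.04×10⁻⁴ = 2.35×10⁻⁴ J.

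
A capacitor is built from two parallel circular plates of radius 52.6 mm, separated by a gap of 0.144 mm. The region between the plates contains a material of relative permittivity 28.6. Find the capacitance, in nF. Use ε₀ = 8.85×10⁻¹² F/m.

C ≈ 15.3 nF

A = π(52.6 mm)² = 8.69×10⁻³ m².
C = κε₀A/d = 28.6 × 8.85×10⁻¹² × 8.69×10⁻³ / 1.44×10⁻⁴ = 1.53×10⁻⁸ F.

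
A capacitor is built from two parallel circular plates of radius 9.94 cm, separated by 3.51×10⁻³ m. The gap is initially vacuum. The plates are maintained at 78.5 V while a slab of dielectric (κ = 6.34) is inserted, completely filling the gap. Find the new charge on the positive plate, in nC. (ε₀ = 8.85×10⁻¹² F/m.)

A = π(9.94 cm)² = 3.10×10⁻² m².
Initially C₁ = ε₀A/d = 8.85×10⁻¹² × 3.10×10⁻² / 3.51×10⁻³ = 7.83×10⁻¹¹ F.
Q₁ = 6.14×10⁻⁹ C.
Battery connected ⇒ V is held fixed. C₂ = 6.34 C₁ and Q = CV, so Q₂/Q₁ = C₂/C₁ = 6.34.
Q₂ = 6.34 × 6.14×10⁻⁹ = 3.90×10⁻⁸ C.

39.0 nC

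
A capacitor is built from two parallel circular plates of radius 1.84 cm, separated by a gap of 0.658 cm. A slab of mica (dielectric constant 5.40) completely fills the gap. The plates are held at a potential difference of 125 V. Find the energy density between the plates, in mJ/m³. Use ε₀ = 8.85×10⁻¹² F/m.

E = V/d = 125 / 6.58×10⁻³ = 1.90×10⁴ V/m.
u = ½κε₀E² = ½ × 5.40 × 8.85×10⁻¹² × (1.90×10⁴)² = 8.62×10⁻³ J/m³.

u ≈ 8.62 mJ/m³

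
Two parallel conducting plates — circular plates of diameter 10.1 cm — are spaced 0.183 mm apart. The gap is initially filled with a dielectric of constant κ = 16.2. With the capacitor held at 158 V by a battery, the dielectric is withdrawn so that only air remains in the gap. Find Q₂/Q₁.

Battery connected ⇒ V is held fixed.
C₂ = 0.0617 C₁ and Q = CV, so Q₂/Q₁ = C₂/C₁ = 0.0617.

0.0617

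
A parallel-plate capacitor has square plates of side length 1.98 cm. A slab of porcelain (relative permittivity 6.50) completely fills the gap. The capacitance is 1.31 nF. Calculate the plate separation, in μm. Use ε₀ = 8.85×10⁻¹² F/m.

A = (1.98 cm)² = 3.92×10⁻⁴ m².
d = κε₀A/C = 6.50 × 8.85×10⁻¹² × 3.92×10⁻⁴ / 1.31×10⁻⁹ = 1.72×10⁻⁵ m.

17.2 μm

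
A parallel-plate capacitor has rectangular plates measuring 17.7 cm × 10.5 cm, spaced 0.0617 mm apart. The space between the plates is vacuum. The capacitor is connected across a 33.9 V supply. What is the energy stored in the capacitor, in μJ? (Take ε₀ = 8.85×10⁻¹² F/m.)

1.53 μJ

A = 17.7 × 10.5 cm² = 1.86×10⁻² m².
C = ε₀A/d = 8.85×10⁻¹² × 1.86×10⁻² / 6.17×10⁻⁵ = 2.67×10⁻⁹ F.
U = ½CV² = ½ × 2.67×10⁻⁹ × (33.9)² = 1.53×10⁻⁶ J.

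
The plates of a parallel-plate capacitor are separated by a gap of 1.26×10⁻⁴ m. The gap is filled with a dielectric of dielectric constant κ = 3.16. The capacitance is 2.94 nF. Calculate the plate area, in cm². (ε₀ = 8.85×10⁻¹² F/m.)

A ≈ 132 cm²

A = Cd/(κε₀) = 2.94×10⁻⁹ × 1.26×10⁻⁴ / (3.16 × 8.85×10⁻¹²) = 1.32×10⁻² m².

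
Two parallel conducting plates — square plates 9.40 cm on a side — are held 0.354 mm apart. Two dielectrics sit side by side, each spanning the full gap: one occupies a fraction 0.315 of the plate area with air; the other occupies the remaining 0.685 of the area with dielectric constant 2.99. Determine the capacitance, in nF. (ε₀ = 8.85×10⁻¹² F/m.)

A = (9.40 cm)² = 8.84×10⁻³ m².
Side-by-side slabs ⇒ two capacitors in parallel, each spanning the full gap.
C₁ = κ₁ε₀A₁/d = 1.00 × 8.85×10⁻¹² × 2.78×10⁻³ / 3.54×10⁻⁴ = 6.96×10⁻¹¹ F.
C₂ = κ₂ε₀A₂/d = 2.99 × 8.85×10⁻¹² × 6.05×10⁻³ / 3.54×10⁻⁴ = 4.52×10⁻¹⁰ F.
C = C₁ + C₂ = 5.22×10⁻¹⁰ F.

C ≈ 0.522 nF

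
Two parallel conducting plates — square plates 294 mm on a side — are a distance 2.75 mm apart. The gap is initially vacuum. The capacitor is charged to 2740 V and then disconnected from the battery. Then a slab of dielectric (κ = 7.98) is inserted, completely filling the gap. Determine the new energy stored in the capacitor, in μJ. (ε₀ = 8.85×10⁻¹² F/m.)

A = (294 mm)² = 8.64×10⁻² m².
Initially C₁ = ε₀A/d = 8.85×10⁻¹² × 8.64×10⁻² / 2.75×10⁻³ = 2.78×10⁻¹⁰ F.
U₁ = 1.04×10⁻³ J.
Isolated ⇒ Q is held fixed. C₂ = 7.98 C₁ and U = Q²/(2C), so U₂/U₁ = C₁/C₂ = 0.125.
U₂ = 0.125 × 1.04×10⁻³ = 1.31×10⁻⁴ J.

U ≈ 131 μJ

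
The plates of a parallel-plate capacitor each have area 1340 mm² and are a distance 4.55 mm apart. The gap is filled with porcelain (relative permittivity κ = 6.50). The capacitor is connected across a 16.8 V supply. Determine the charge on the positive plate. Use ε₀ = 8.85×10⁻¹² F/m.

A = 1340 mm² = 1.34×10⁻³ m².
C = κε₀A/d = 6.50 × 8.85×10⁻¹² × 1.34×10⁻³ / 4.55×10⁻³ = 1.69×10⁻¹¹ F.
Q = CV = 1.69×10⁻¹¹ × 16.8 = 2.85×10⁻¹⁰ C.

Q ≈ 285 pC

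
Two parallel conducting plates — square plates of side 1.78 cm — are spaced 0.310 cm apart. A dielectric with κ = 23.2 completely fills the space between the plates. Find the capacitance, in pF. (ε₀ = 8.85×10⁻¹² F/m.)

A = (1.78 cm)² = 3.17×10⁻⁴ m².
C = κε₀A/d = 23.2 × 8.85×10⁻¹² × 3.17×10⁻⁴ / 3.10×10⁻³ = 2.10×10⁻¹¹ F.

21.0 pF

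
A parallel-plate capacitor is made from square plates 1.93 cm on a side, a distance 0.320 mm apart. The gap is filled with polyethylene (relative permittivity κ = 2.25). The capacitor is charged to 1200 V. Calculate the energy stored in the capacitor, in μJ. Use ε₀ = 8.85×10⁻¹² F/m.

A = (1.93 cm)² = 3.72×10⁻⁴ m².
C = κε₀A/d = 2.25 × 8.85×10⁻¹² × 3.72×10⁻⁴ / 3.20×10⁻⁴ = 2.32×10⁻¹¹ F.
U = ½CV² = ½ × 2.32×10⁻¹¹ × (1200)² = 1.67×10⁻⁵ J.

U ≈ 16.7 μJ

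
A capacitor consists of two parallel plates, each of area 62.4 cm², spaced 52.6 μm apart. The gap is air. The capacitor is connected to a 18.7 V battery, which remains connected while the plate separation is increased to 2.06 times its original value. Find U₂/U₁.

Battery connected ⇒ V is held fixed.
C₂ = 0.485 C₁ and U = ½CV², so U₂/U₁ = C₂/C₁ = 0.485.

0.485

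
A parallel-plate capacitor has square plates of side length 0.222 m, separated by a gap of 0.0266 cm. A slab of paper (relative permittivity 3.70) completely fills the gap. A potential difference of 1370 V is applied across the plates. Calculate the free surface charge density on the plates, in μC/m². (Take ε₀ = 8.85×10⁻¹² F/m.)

169 μC/m²

A = (0.222 m)² = 4.93×10⁻² m².
C = κε₀A/d = 3.70 × 8.85×10⁻¹² × 4.93×10⁻² / 2.66×10⁻⁴ = 6.07×10⁻⁹ F.
σ = Q/A = CV/A = 6.07×10⁻⁹ × 1370 / 4.93×10⁻² = 1.69×10⁻⁴ C/m².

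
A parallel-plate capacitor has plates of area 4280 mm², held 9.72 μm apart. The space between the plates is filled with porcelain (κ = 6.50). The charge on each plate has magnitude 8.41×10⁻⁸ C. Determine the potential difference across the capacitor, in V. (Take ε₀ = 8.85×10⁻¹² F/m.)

A = 4280 mm² = 4.28×10⁻³ m².
C = κε₀A/d = 6.50 × 8.85×10⁻¹² × 4.28×10⁻³ / 9.72×10⁻⁶ = 2.53×10⁻⁸ F.
V = Q/C = 8.41×10⁻⁸ / 2.53×10⁻⁸ = 3.32 V.

3.32 V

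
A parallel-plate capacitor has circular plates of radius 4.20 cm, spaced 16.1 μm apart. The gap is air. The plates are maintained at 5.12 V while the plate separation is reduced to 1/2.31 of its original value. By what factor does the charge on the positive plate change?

Q₂/Q₁ ≈ 2.31

Battery connected ⇒ V is held fixed.
C₂ = 2.31 C₁ and Q = CV, so Q₂/Q₁ = C₂/C₁ = 2.31.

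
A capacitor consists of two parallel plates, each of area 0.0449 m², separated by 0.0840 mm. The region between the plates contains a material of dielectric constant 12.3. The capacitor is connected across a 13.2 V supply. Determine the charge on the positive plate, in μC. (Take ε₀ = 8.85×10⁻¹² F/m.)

C = κε₀A/d = 12.3 × 8.85×10⁻¹² × 4.49×10⁻² / 8.40×10⁻⁵ = 5.82×10⁻⁸ F.
Q = CV = 5.82×10⁻⁸ × 13.2 = 7.68×10⁻⁷ C.

0.768 μC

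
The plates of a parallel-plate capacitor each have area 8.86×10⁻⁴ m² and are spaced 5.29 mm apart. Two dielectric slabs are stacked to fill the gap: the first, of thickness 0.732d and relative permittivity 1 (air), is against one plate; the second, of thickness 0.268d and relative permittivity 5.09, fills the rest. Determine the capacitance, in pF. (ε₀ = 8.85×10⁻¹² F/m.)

1.89 pF

Stacked slabs ⇒ two capacitors in series, each with the full plate area.
C₁ = κ₁ε₀A/d₁ = 1.00 × 8.85×10⁻¹² × 8.86×10⁻⁴ / 3.87×10⁻³ = 2.02×10⁻¹² F.
C₂ = κ₂ε₀A/d₂ = 5.09 × 8.85×10⁻¹² × 8.86×10⁻⁴ / 1.42×10⁻³ = 2.82×10⁻¹¹ F.
C = (1/C₁ + 1/C₂)⁻¹ = 1.89×10⁻¹² F.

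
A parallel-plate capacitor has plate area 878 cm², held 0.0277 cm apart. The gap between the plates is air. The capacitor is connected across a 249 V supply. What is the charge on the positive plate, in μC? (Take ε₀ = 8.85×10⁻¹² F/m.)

Q ≈ 0.698 μC

A = 878 cm² = 8.78×10⁻² m².
C = ε₀A/d = 8.85×10⁻¹² × 8.78×10⁻² / 2.77×10⁻⁴ = 2.81×10⁻⁹ F.
Q = CV = 2.81×10⁻⁹ × 249 = 6.98×10⁻⁷ C.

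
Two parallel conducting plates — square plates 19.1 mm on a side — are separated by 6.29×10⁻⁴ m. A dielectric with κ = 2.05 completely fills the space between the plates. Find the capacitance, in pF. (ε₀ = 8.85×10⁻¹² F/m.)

10.5 pF

A = (19.1 mm)² = 3.65×10⁻⁴ m².
C = κε₀A/d = 2.05 × 8.85×10⁻¹² × 3.65×10⁻⁴ / 6.29×10⁻⁴ = 1.05×10⁻¹¹ F.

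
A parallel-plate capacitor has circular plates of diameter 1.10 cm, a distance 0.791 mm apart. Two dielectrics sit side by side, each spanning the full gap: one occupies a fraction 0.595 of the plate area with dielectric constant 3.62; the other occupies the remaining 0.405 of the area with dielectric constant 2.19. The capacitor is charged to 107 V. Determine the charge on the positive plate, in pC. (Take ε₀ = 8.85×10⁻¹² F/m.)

A = π(1.10/2 cm)² = 9.50×10⁻⁵ m².
Side-by-side slabs ⇒ two capacitors in parallel, each spanning the full gap.
C₁ = κ₁ε₀A₁/d = 3.62 × 8.85×10⁻¹² × 5.65×10⁻⁵ / 7.91×10⁻⁴ = 2.29×10⁻¹² F.
C₂ = κ₂ε₀A₂/d = 2.19 × 8.85×10⁻¹² × 3.85×10⁻⁵ / 7.91×10⁻⁴ = 9.43×10⁻¹³ F.
C = C₁ + C₂ = 3.23×10⁻¹² F.
Q = CV = 3.23×10⁻¹² × 107 = 3.46×10⁻¹⁰ C.

Q ≈ 346 pC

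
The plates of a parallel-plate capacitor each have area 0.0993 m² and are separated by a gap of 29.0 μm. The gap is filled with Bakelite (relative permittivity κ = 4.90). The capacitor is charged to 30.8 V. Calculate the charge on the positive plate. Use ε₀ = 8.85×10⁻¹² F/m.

Q ≈ 4.57 μC

C = κε₀A/d = 4.90 × 8.85×10⁻¹² × 9.93×10⁻² / 2.90×10⁻⁵ = 1.48×10⁻⁷ F.
Q = CV = 1.48×10⁻⁷ × 30.8 = 4.57×10⁻⁶ C.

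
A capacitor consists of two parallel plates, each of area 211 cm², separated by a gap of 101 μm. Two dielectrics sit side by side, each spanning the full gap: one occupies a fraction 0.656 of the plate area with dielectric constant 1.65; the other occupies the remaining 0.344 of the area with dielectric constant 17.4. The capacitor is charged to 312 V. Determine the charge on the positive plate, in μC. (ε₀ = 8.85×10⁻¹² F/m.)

Q ≈ 4.08 μC

A = 211 cm² = 2.11×10⁻² m².
Side-by-side slabs ⇒ two capacitors in parallel, each spanning the full gap.
C₁ = κ₁ε₀A₁/d = 1.65 × 8.85×10⁻¹² × 1.38×10⁻² / 1.01×10⁻⁴ = 2.00×10⁻⁹ F.
C₂ = κ₂ε₀A₂/d = 17.4 × 8.85×10⁻¹² × 7.26×10⁻³ / 1.01×10⁻⁴ = 1.11×10⁻⁸ F.
C = C₁ + C₂ = 1.31×10⁻⁸ F.
Q = CV = 1.31×10⁻⁸ × 312 = 4.08×10⁻⁶ C.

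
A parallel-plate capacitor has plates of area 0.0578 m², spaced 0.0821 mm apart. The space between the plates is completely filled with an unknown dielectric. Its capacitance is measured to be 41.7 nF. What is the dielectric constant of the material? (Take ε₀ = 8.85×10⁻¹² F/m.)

6.69

κ = Cd/(ε₀A) = 4.17×10⁻⁸ × 8.21×10⁻⁵ / (8.85×10⁻¹² × 5.78×10⁻²) = 6.69.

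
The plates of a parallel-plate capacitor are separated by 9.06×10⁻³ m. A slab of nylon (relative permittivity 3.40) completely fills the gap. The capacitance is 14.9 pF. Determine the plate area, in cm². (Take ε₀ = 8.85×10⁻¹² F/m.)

A ≈ 44.9 cm²

A = Cd/(κε₀) = 1.49×10⁻¹¹ × 9.06×10⁻³ / (3.40 × 8.85×10⁻¹²) = 4.49×10⁻³ m².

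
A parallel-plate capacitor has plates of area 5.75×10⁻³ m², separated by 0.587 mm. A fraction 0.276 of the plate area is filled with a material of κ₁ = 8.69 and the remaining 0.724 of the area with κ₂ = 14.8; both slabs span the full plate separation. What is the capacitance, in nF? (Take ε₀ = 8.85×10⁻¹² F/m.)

C ≈ 1.14 nF

Side-by-side slabs ⇒ two capacitors in parallel, each spanning the full gap.
C₁ = κ₁ε₀A₁/d = 8.69 × 8.85×10⁻¹² × 1.59×10⁻³ / 5.87×10⁻⁴ = 2.08×10⁻¹⁰ F.
C₂ = κ₂ε₀A₂/d = 14.8 × 8.85×10⁻¹² × 4.16×10⁻³ / 5.87×10⁻⁴ = 9.29×10⁻¹⁰ F.
C = C₁ + C₂ = 1.14×10⁻⁹ F.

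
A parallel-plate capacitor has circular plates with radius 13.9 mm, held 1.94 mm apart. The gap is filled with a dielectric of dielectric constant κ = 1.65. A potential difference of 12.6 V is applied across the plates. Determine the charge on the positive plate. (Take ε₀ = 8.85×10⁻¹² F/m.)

A = π(13.9 mm)² = 6.07×10⁻⁴ m².
C = κε₀A/d = 1.65 × 8.85×10⁻¹² × 6.07×10⁻⁴ / 1.94×10⁻³ = 4.57×10⁻¹² F.
Q = CV = 4.57×10⁻¹² × 12.6 = 5.76×10⁻¹¹ C.

Q ≈ 57.6 pC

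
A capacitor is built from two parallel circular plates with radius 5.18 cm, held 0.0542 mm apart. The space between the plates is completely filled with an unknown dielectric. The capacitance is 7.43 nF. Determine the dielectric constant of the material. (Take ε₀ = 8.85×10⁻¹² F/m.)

5.40

A = π(5.18 cm)² = 8.43×10⁻³ m².
κ = Cd/(ε₀A) = 7.43×10⁻⁹ × 5.42×10⁻⁵ / (8.85×10⁻¹² × 8.43×10⁻³) = 5.40.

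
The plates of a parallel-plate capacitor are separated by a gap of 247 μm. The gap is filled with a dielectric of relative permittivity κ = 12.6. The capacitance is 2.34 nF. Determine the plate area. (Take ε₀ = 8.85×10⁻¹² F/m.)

A = Cd/(κε₀) = 2.34×10⁻⁹ × 2.47×10⁻⁴ / (12.6 × 8.85×10⁻¹²) = 5.18×10⁻³ m².

A ≈ 51.8 cm²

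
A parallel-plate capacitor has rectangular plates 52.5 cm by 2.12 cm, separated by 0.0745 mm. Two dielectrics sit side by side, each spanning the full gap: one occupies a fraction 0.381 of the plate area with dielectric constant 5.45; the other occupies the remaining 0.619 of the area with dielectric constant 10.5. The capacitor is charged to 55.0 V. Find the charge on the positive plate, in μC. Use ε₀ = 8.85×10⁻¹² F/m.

A = 52.5 × 2.12 cm² = 1.11×10⁻² m².
Side-by-side slabs ⇒ two capacitors in parallel, each spanning the full gap.
C₁ = κ₁ε₀A₁/d = 5.45 × 8.85×10⁻¹² × 4.24×10⁻³ / 7.45×10⁻⁵ = 2.75×10⁻⁹ F.
C₂ = κ₂ε₀A₂/d = 10.5 × 8.85×10⁻¹² × 6.89×10⁻³ / 7.45×10⁻⁵ = 8.59×10⁻⁹ F.
C = C₁ + C₂ = 1.13×10⁻⁸ F.
Q = CV = 1.13×10⁻⁸ × 55.0 = 6.24×10⁻⁷ C.

0.624 μC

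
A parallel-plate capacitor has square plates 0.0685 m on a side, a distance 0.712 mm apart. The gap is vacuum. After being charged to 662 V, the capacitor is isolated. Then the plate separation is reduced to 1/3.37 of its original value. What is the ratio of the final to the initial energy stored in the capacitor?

U₂/U₁ ≈ 0.297

Isolated ⇒ Q is held fixed.
C₂ = 3.37 C₁ and U = Q²/(2C), so U₂/U₁ = C₁/C₂ = 0.297.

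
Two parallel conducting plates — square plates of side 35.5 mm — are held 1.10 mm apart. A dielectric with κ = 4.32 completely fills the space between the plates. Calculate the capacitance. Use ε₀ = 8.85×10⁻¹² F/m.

43.8 pF

A = (35.5 mm)² = 1.26×10⁻³ m².
C = κε₀A/d = 4.32 × 8.85×10⁻¹² × 1.26×10⁻³ / 1.10×10⁻³ = 4.38×10⁻¹¹ F.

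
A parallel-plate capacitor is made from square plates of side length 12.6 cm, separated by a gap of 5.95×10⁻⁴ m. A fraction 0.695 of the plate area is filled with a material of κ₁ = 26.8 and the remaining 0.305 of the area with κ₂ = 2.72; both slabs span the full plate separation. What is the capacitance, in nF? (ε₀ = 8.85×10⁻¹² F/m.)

4.59 nF

A = (12.6 cm)² = 1.59×10⁻² m².
Side-by-side slabs ⇒ two capacitors in parallel, each spanning the full gap.
C₁ = κ₁ε₀A₁/d = 26.8 × 8.85×10⁻¹² × 1.10×10⁻² / 5.95×10⁻⁴ = 4.40×10⁻⁹ F.
C₂ = κ₂ε₀A₂/d = 2.72 × 8.85×10⁻¹² × 4.84×10⁻³ / 5.95×10⁻⁴ = 1.96×10⁻¹⁰ F.
C = C₁ + C₂ = 4.59×10⁻⁹ F.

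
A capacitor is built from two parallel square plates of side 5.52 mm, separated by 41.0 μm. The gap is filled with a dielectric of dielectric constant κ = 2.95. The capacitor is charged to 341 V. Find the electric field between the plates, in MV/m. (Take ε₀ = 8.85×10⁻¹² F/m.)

E ≈ 8.32 MV/m

E = V/d = 341 / 4.10×10⁻⁵ = 8.32×10⁶ V/m.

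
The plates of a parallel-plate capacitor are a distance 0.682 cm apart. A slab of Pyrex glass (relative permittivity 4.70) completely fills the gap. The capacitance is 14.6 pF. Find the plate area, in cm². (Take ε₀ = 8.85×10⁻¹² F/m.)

A = Cd/(κε₀) = 1.46×10⁻¹¹ × 6.82×10⁻³ / (4.70 × 8.85×10⁻¹²) = 2.39×10⁻³ m².

A ≈ 23.9 cm²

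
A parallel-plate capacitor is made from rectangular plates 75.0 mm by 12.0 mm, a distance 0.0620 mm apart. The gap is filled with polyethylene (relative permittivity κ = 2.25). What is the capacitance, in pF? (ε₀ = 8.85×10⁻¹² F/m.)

C ≈ 289 pF

A = 75.0 × 12.0 mm² = 9.00×10⁻⁴ m².
C = κε₀A/d = 2.25 × 8.85×10⁻¹² × 9.00×10⁻⁴ / 6.20×10⁻⁵ = 2.89×10⁻¹⁰ F.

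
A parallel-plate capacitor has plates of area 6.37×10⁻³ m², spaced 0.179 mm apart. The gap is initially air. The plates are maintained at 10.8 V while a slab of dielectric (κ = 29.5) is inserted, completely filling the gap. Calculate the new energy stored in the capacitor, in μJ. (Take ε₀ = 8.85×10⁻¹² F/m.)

Initially C₁ = ε₀A/d = 8.85×10⁻¹² × 6.37×10⁻³ / 1.79×10⁻⁴ = 3.15×10⁻¹⁰ F.
U₁ = 1.84×10⁻⁸ J.
Battery connected ⇒ V is held fixed. C₂ = 29.5 C₁ and U = ½CV², so U₂/U₁ = C₂/C₁ = 29.5.
U₂ = 29.5 × 1.84×10⁻⁸ = 5.42×10⁻⁷ J.

U ≈ 0.542 μJ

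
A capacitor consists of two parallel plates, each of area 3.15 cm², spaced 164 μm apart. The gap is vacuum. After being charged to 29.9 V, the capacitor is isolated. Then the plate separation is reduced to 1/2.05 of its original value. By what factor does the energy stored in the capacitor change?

Isolated ⇒ Q is held fixed.
C₂ = 2.05 C₁ and U = Q²/(2C), so U₂/U₁ = C₁/C₂ = 0.488.

0.488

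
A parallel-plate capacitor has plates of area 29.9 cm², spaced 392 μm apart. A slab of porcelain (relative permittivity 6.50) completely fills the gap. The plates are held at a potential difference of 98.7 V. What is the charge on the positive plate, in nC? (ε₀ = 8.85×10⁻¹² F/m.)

A = 29.9 cm² = 2.99×10⁻³ m².
C = κε₀A/d = 6.50 × 8.85×10⁻¹² × 2.99×10⁻³ / 3.92×10⁻⁴ = 4.39×10⁻¹⁰ F.
Q = CV = 4.39×10⁻¹⁰ × 98.7 = 4.33×10⁻⁸ C.

Q ≈ 43.3 nC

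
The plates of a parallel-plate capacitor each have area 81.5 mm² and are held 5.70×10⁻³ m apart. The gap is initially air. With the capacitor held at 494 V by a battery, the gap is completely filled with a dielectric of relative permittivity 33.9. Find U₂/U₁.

33.9

Battery connected ⇒ V is held fixed.
C₂ = 33.9 C₁ and U = ½CV², so U₂/U₁ = C₂/C₁ = 33.9.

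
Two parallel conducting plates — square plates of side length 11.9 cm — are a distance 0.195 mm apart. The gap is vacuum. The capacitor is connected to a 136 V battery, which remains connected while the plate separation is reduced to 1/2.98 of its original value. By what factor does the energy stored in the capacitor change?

2.98

Battery connected ⇒ V is held fixed.
C₂ = 2.98 C₁ and U = ½CV², so U₂/U₁ = C₂/C₁ = 2.98.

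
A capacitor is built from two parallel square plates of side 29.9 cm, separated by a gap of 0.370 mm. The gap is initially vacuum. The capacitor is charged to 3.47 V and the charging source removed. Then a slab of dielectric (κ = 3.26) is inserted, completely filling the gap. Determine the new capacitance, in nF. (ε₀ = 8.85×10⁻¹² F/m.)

C ≈ 6.97 nF

A = (29.9 cm)² = 8.94×10⁻² m².
Initially C₁ = ε₀A/d = 8.85×10⁻¹² × 8.94×10⁻² / 3.70×10⁻⁴ = 2.14×10⁻⁹ F.
C = κε₀A/d scales with κ, so C₂/C₁ = κ = 3.26.
C₂ = 3.26 × 2.14×10⁻⁹ = 6.97×10⁻⁹ F.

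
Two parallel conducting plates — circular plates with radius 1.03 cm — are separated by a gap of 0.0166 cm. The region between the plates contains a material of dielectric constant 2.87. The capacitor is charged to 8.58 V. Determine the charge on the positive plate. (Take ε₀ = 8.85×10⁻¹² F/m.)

A = π(1.03 cm)² = 3.33×10⁻⁴ m².
C = κε₀A/d = 2.87 × 8.85×10⁻¹² × 3.33×10⁻⁴ / 1.66×10⁻⁴ = 5.10×10⁻¹¹ F.
Q = CV = 5.10×10⁻¹¹ × 8.58 = 4.38×10⁻¹⁰ C.

Q ≈ 438 pC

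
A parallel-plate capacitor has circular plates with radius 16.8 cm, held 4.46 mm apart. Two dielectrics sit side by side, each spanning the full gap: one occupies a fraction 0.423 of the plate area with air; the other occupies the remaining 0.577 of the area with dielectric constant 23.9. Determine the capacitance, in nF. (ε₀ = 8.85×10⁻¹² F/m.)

2.50 nF

A = π(16.8 cm)² = 8.87×10⁻² m².
Side-by-side slabs ⇒ two capacitors in parallel, each spanning the full gap.
C₁ = κ₁ε₀A₁/d = 1.00 × 8.85×10⁻¹² × 3.75×10⁻² / 4.46×10⁻³ = 7.44×10⁻¹¹ F.
C₂ = κ₂ε₀A₂/d = 23.9 × 8.85×10⁻¹² × 5.12×10⁻² / 4.46×10⁻³ = 2.43×10⁻⁹ F.
C = C₁ + C₂ = 2.50×10⁻⁹ F.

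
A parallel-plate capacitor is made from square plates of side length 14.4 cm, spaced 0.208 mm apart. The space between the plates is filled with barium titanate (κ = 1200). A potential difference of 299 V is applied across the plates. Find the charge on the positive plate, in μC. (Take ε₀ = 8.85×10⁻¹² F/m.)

Q ≈ 317 μC

A = (14.4 cm)² = 2.07×10⁻² m².
C = κε₀A/d = 1200 × 8.85×10⁻¹² × 2.07×10⁻² / 2.08×10⁻⁴ = 1.06×10⁻⁶ F.
Q = CV = 1.06×10⁻⁶ × 299 = 3.17×10⁻⁴ C.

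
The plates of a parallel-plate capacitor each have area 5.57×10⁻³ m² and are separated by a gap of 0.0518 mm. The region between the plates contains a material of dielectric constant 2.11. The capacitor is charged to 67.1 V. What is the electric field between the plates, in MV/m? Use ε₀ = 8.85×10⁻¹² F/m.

E = V/d = 67.1 / 5.18×10⁻⁵ = 1.30×10⁶ V/m.

1.30 MV/m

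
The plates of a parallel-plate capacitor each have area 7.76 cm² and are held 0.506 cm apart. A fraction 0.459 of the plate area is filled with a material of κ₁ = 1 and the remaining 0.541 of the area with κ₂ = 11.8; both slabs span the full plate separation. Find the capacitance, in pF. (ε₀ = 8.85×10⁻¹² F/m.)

A = 7.76 cm² = 7.76×10⁻⁴ m².
Side-by-side slabs ⇒ two capacitors in parallel, each spanning the full gap.
C₁ = κ₁ε₀A₁/d = 1.00 × 8.85×10⁻¹² × 3.56×10⁻⁴ / 5.06×10⁻³ = 6.23×10⁻¹³ F.
C₂ = κ₂ε₀A₂/d = 11.8 × 8.85×10⁻¹² × 4.20×10⁻⁴ / 5.06×10⁻³ = 8.66×10⁻¹² F.
C = C₁ + C₂ = 9.29×10⁻¹² F.

9.29 pF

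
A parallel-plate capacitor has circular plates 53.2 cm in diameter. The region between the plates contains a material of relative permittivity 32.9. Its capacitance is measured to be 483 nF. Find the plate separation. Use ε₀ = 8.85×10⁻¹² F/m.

134 μm

A = π(53.2/2 cm)² = 0.222 m².
d = κε₀A/C = 32.9 × 8.85×10⁻¹² × 0.222 / 4.83×10⁻⁷ = 1.34×10⁻⁴ m.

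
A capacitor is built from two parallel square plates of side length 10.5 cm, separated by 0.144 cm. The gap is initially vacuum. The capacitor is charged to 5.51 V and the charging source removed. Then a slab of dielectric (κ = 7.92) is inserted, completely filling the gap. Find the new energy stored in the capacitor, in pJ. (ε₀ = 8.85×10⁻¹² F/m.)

A = (10.5 cm)² = 1.10×10⁻² m².
Initially C₁ = ε₀A/d = 8.85×10⁻¹² × 1.10×10⁻² / 1.44×10⁻³ = 6.78×10⁻¹¹ F.
U₁ = 1.03×10⁻⁹ J.
Isolated ⇒ Q is held fixed. C₂ = 7.92 C₁ and U = Q²/(2C), so U₂/U₁ = C₁/C₂ = 0.126.
U₂ = 0.126 × 1.03×10⁻⁹ = 1.30×10⁻¹⁰ J.

U ≈ 130 pJ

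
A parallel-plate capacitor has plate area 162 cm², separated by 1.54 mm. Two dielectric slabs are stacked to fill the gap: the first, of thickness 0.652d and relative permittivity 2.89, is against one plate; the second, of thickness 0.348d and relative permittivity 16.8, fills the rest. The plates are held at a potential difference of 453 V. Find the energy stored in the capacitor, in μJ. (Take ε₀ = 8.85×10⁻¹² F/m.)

38.8 μJ

A = 162 cm² = 1.62×10⁻² m².
Stacked slabs ⇒ two capacitors in series, each with the full plate area.
C₁ = κ₁ε₀A/d₁ = 2.89 × 8.85×10⁻¹² × 1.62×10⁻² / 1.00×10⁻³ = 4.13×10⁻¹⁰ F.
C₂ = κ₂ε₀A/d₂ = 16.8 × 8.85×10⁻¹² × 1.62×10⁻² / 5.36×10⁻⁴ = 4.49×10⁻⁹ F.
C = (1/C₁ + 1/C₂)⁻¹ = 3.78×10⁻¹⁰ F.
U = ½CV² = ½ × 3.78×10⁻¹⁰ × (453)² = 3.88×10⁻⁵ J.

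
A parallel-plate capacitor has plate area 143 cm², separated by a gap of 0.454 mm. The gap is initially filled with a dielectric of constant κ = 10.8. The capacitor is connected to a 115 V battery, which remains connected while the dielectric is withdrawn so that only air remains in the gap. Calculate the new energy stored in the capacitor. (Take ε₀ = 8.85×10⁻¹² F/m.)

1.84 μJ

A = 143 cm² = 1.43×10⁻² m².
Initially C₁ = κε₀A/d = 10.8 × 8.85×10⁻¹² × 1.43×10⁻² / 4.54×10⁻⁴ = 3.01×10⁻⁹ F.
U₁ = 1.99×10⁻⁵ J.
Battery connected ⇒ V is held fixed. C₂ = 0.0926 C₁ and U = ½CV², so U₂/U₁ = C₂/C₁ = 0.0926.
U₂ = 0.0926 × 1.99×10⁻⁵ = 1.84×10⁻⁶ J.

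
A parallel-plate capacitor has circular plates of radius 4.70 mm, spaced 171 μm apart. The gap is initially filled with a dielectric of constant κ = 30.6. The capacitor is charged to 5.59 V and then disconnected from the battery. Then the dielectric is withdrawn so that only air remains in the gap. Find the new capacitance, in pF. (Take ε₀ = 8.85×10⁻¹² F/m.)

3.59 pF

A = π(4.70 mm)² = 6.94×10⁻⁵ m².
Initially C₁ = κε₀A/d = 30.6 × 8.85×10⁻¹² × 6.94×10⁻⁵ / 1.71×10⁻⁴ = 1.10×10⁻¹⁰ F.
C = κε₀A/d scales with κ, so C₂/C₁ = 1/κ = 1/30.6 = 0.0327.
C₂ = 0.0327 × 1.10×10⁻¹⁰ = 3.59×10⁻¹² F.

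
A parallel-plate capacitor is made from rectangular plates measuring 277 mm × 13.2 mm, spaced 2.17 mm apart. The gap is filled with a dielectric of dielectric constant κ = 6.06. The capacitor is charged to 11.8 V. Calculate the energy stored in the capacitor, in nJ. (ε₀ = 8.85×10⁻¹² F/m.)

6.29 nJ

A = 277 × 13.2 mm² = 3.66×10⁻³ m².
C = κε₀A/d = 6.06 × 8.85×10⁻¹² × 3.66×10⁻³ / 2.17×10⁻³ = 9.04×10⁻¹¹ F.
U = ½CV² = ½ × 9.04×10⁻¹¹ × (11.8)² = 6.29×10⁻⁹ J.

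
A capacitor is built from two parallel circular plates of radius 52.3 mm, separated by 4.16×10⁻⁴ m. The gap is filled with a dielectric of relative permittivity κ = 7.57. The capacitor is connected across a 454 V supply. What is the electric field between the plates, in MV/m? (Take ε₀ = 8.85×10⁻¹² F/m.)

1.09 MV/m

E = V/d = 454 / 4.16×10⁻⁴ = 1.09×10⁶ V/m.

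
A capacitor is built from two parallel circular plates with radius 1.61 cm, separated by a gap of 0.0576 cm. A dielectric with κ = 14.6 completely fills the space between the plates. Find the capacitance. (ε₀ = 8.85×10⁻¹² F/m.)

A = π(1.61 cm)² = 8.14×10⁻⁴ m².
C = κε₀A/d = 14.6 × 8.85×10⁻¹² × 8.14×10⁻⁴ / 5.76×10⁻⁴ = 1.83×10⁻¹⁰ F.

C ≈ 183 pF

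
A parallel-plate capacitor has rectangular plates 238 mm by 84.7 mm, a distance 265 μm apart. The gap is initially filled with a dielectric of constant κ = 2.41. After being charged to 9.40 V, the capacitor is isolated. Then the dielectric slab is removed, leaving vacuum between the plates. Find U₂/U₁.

Isolated ⇒ Q is held fixed.
C₂ = 0.415 C₁ and U = Q²/(2C), so U₂/U₁ = C₁/C₂ = 2.41.

2.41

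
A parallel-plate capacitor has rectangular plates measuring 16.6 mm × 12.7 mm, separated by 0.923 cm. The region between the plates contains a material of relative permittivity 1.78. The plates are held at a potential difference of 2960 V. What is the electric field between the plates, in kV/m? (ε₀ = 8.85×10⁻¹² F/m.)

321 kV/m

E = V/d = 2960 / 9.23×10⁻³ = 3.21×10⁵ V/m.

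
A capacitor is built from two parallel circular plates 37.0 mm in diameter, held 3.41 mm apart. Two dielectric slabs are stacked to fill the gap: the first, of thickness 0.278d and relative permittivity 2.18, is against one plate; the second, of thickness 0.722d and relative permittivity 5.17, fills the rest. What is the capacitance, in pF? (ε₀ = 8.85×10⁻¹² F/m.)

A = π(37.0/2 mm)² = 1.08×10⁻³ m².
Stacked slabs ⇒ two capacitors in series, each with the full plate area.
C₁ = κ₁ε₀A/d₁ = 2.18 × 8.85×10⁻¹² × 1.08×10⁻³ / 9.48×10⁻⁴ = 2.19×10⁻¹¹ F.
C₂ = κ₂ε₀A/d₂ = 5.17 × 8.85×10⁻¹² × 1.08×10⁻³ / 2.46×10⁻³ = 2.00×10⁻¹¹ F.
C = (1/C₁ + 1/C₂)⁻¹ = 1.04×10⁻¹¹ F.

10.4 pF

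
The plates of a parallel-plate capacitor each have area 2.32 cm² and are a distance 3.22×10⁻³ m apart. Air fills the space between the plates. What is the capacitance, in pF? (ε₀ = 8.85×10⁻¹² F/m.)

A = 2.32 cm² = 2.32×10⁻⁴ m².
C = ε₀A/d = 8.85×10⁻¹² × 2.32×10⁻⁴ / 3.22×10⁻³ = 6.38×10⁻¹³ F.

0.638 pF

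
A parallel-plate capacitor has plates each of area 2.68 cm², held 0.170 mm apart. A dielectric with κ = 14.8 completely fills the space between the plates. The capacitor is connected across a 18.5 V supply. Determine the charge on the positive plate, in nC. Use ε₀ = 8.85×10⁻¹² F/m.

A = 2.68 cm² = 2.68×10⁻⁴ m².
C = κε₀A/d = 14.8 × 8.85×10⁻¹² × 2.68×10⁻⁴ / 1.70×10⁻⁴ = 2.06×10⁻¹⁰ F.
Q = CV = 2.06×10⁻¹⁰ × 18.5 = 3.82×10⁻⁹ C.

3.82 nC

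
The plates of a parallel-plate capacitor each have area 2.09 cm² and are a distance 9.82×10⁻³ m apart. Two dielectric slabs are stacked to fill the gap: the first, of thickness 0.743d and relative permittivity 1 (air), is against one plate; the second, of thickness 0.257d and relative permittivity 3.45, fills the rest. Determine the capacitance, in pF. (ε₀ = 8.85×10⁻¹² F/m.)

A = 2.09 cm² = 2.09×10⁻⁴ m².
Stacked slabs ⇒ two capacitors in series, each with the full plate area.
C₁ = κ₁ε₀A/d₁ = 1.00 × 8.85×10⁻¹² × 2.09×10⁻⁴ / 7.30×10⁻³ = 2.54×10⁻¹³ F.
C₂ = κ₂ε₀A/d₂ = 3.45 × 8.85×10⁻¹² × 2.09×10⁻⁴ / 2.52×10⁻³ = 2.53×10⁻¹² F.
C = (1/C₁ + 1/C₂)⁻¹ = 2.30×10⁻¹³ F.

C ≈ 0.230 pF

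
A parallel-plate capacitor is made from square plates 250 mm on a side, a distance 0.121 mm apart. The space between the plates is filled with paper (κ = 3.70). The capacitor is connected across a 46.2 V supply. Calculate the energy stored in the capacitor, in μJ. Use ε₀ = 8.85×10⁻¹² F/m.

18.1 μJ

A = (250 mm)² = 6.25×10⁻² m².
C = κε₀A/d = 3.70 × 8.85×10⁻¹² × 6.25×10⁻² / 1.21×10⁻⁴ = 1.69×10⁻⁸ F.
U = ½CV² = ½ × 1.69×10⁻⁸ × (46.2)² = 1.81×10⁻⁵ J.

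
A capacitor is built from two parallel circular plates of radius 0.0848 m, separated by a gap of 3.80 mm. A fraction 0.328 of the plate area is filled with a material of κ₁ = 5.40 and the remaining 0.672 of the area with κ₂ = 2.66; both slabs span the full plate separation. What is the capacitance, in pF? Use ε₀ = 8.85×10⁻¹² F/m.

187 pF

A = π(0.0848 m)² = 2.26×10⁻² m².
Side-by-side slabs ⇒ two capacitors in parallel, each spanning the full gap.
C₁ = κ₁ε₀A₁/d = 5.40 × 8.85×10⁻¹² × 7.41×10⁻³ / 3.80×10⁻³ = 9.32×10⁻¹¹ F.
C₂ = κ₂ε₀A₂/d = 2.66 × 8.85×10⁻¹² × 1.52×10⁻² / 3.80×10⁻³ = 9.40×10⁻¹¹ F.
C = C₁ + C₂ = 1.87×10⁻¹⁰ F.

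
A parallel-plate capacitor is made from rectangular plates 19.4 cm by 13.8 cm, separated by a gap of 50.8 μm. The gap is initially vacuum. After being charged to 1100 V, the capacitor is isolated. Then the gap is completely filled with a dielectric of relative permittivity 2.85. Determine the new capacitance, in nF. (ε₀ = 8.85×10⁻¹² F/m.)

C ≈ 13.3 nF

A = 19.4 × 13.8 cm² = 2.68×10⁻² m².
Initially C₁ = ε₀A/d = 8.85×10⁻¹² × 2.68×10⁻² / 5.08×10⁻⁵ = 4.66×10⁻⁹ F.
C = κε₀A/d scales with κ, so C₂/C₁ = κ = 2.85.
C₂ = 2.85 × 4.66×10⁻⁹ = 1.33×10⁻⁸ F.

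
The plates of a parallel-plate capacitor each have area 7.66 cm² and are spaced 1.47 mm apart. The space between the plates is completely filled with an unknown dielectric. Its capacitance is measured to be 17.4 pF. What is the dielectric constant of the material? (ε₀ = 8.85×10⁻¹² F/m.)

κ ≈ 3.77

A = 7.66 cm² = 7.66×10⁻⁴ m².
κ = Cd/(ε₀A) = 1.74×10⁻¹¹ × 1.47×10⁻³ / (8.85×10⁻¹² × 7.66×10⁻⁴) = 3.77.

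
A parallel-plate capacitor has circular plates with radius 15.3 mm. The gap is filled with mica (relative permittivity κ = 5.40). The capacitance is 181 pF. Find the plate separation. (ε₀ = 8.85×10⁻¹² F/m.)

A = π(15.3 mm)² = 7.35×10⁻⁴ m².
d = κε₀A/C = 5.40 × 8.85×10⁻¹² × 7.35×10⁻⁴ / 1.81×10⁻¹⁰ = 1.94×10⁻⁴ m.

d ≈ 194 μm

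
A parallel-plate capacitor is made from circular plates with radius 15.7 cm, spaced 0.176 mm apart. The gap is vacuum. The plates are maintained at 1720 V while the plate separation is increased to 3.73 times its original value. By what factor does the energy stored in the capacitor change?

0.268

Battery connected ⇒ V is held fixed.
C₂ = 0.268 C₁ and U = ½CV², so U₂/U₁ = C₂/C₁ = 0.268.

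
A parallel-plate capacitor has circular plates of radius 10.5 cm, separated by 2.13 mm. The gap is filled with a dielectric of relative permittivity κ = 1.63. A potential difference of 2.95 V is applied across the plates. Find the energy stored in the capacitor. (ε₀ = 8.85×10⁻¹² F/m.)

A = π(10.5 cm)² = 3.46×10⁻² m².
C = κε₀A/d = 1.63 × 8.85×10⁻¹² × 3.46×10⁻² / 2.13×10⁻³ = 2.35×10⁻¹⁰ F.
U = ½CV² = ½ × 2.35×10⁻¹⁰ × (2.95)² = 1.02×10⁻⁹ J.

1.02 nJ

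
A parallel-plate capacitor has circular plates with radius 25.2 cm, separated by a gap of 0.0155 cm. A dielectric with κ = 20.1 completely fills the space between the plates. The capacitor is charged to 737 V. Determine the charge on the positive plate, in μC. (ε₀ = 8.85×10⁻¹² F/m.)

A = π(25.2 cm)² = 0.200 m².
C = κε₀A/d = 20.1 × 8.85×10⁻¹² × 0.200 / 1.55×10⁻⁴ = 2.29×10⁻⁷ F.
Q = CV = 2.29×10⁻⁷ × 737 = 1.69×10⁻⁴ C.

Q ≈ 169 μC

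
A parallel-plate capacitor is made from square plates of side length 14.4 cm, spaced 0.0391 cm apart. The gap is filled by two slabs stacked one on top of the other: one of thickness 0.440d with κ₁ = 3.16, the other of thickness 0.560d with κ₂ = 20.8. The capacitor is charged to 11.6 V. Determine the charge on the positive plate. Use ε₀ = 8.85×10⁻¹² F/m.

32.8 nC

A = (14.4 cm)² = 2.07×10⁻² m².
Stacked slabs ⇒ two capacitors in series, each with the full plate area.
C₁ = κ₁ε₀A/d₁ = 3.16 × 8.85×10⁻¹² × 2.07×10⁻² / 1.72×10⁻⁴ = 3.37×10⁻⁹ F.
C₂ = κ₂ε₀A/d₂ = 20.8 × 8.85×10⁻¹² × 2.07×10⁻² / 2.19×10⁻⁴ = 1.74×10⁻⁸ F.
C = (1/C₁ + 1/C₂)⁻¹ = 2.82×10⁻⁹ F.
Q = CV = 2.82×10⁻⁹ × 11.6 = 3.28×10⁻⁸ C.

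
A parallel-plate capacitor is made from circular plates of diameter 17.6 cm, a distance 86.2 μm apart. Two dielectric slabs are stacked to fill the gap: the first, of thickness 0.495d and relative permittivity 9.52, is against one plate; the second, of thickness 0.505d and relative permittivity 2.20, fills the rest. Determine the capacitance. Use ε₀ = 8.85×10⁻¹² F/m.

C ≈ 8.87 nF

A = π(17.6/2 cm)² = 2.43×10⁻² m².
Stacked slabs ⇒ two capacitors in series, each with the full plate area.
C₁ = κ₁ε₀A/d₁ = 9.52 × 8.85×10⁻¹² × 2.43×10⁻² / 4.27×10⁻⁵ = 4.80×10⁻⁸ F.
C₂ = κ₂ε₀A/d₂ = 2.20 × 8.85×10⁻¹² × 2.43×10⁻² / 4.35×10⁻⁵ = 1.09×10⁻⁸ F.
C = (1/C₁ + 1/C₂)⁻¹ = 8.87×10⁻⁹ F.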